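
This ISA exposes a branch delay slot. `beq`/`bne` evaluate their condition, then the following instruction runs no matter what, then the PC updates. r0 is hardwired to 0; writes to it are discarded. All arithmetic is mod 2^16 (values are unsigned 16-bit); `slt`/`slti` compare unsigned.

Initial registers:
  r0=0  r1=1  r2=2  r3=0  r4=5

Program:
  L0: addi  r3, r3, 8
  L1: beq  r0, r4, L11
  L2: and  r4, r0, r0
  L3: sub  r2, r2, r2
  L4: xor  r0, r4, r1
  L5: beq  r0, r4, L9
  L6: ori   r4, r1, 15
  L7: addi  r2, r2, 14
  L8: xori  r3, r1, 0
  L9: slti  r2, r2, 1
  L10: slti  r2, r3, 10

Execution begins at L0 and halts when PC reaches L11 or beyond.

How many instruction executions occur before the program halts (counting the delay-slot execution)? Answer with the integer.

9

PC=0  addi  r3, r3, 8        | r0=0 r1=1 r2=2 r3=8 r4=5
PC=1  beq  r0, r4, L11       | r0=0 r1=1 r2=2 r3=8 r4=5  [not taken]
PC=2  and  r4, r0, r0        | r0=0 r1=1 r2=2 r3=8 r4=0
PC=3  sub  r2, r2, r2        | r0=0 r1=1 r2=0 r3=8 r4=0
PC=4  xor  r0, r4, r1        | r0=0 r1=1 r2=0 r3=8 r4=0
PC=5  beq  r0, r4, L9        | r0=0 r1=1 r2=0 r3=8 r4=0  [TAKEN]
PC=6  ori   r4, r1, 15       | r0=0 r1=1 r2=0 r3=8 r4=15
PC=9  slti  r2, r2, 1        | r0=0 r1=1 r2=1 r3=8 r4=15
PC=10 slti  r2, r3, 10       | r0=0 r1=1 r2=1 r3=8 r4=15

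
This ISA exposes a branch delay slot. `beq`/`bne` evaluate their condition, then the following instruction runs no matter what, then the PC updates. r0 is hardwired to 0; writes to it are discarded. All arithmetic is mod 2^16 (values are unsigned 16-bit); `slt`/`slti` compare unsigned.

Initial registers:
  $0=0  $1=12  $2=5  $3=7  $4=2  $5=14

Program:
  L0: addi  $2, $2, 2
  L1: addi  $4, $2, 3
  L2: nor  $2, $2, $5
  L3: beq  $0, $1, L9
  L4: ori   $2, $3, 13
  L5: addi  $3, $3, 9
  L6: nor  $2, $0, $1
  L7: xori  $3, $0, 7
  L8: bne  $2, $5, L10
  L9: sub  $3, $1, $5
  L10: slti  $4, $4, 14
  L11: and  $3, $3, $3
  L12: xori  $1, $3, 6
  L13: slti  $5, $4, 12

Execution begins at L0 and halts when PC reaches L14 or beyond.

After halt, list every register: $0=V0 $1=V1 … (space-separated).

$0=0 $1=65528 $2=65523 $3=65534 $4=1 $5=1

  step pc=0: addi  $2, $2, 2  regs=(0,12,7,7,2,14)
  step pc=1: addi  $4, $2, 3  regs=(0,12,7,7,10,14)
  step pc=2: nor  $2, $2, $5  regs=(0,12,65520,7,10,14)
  step pc=3: beq  $0, $1, L9  cond=F  regs=(0,12,65520,7,10,14)
  step pc=4: ori   $2, $3, 13  regs=(0,12,15,7,10,14)
  step pc=5: addi  $3, $3, 9  regs=(0,12,15,16,10,14)
  step pc=6: nor  $2, $0, $1  regs=(0,12,65523,16,10,14)
  step pc=7: xori  $3, $0, 7  regs=(0,12,65523,7,10,14)
  step pc=8: bne  $2, $5, L10  cond=T  regs=(0,12,65523,7,10,14)
  step pc=9: sub  $3, $1, $5  regs=(0,12,65523,65534,10,14)
  step pc=10: slti  $4, $4, 14  regs=(0,12,65523,65534,1,14)
  step pc=11: and  $3, $3, $3  regs=(0,12,65523,65534,1,14)
  step pc=12: xori  $1, $3, 6  regs=(0,65528,65523,65534,1,14)
  step pc=13: slti  $5, $4, 12  regs=(0,65528,65523,65534,1,1)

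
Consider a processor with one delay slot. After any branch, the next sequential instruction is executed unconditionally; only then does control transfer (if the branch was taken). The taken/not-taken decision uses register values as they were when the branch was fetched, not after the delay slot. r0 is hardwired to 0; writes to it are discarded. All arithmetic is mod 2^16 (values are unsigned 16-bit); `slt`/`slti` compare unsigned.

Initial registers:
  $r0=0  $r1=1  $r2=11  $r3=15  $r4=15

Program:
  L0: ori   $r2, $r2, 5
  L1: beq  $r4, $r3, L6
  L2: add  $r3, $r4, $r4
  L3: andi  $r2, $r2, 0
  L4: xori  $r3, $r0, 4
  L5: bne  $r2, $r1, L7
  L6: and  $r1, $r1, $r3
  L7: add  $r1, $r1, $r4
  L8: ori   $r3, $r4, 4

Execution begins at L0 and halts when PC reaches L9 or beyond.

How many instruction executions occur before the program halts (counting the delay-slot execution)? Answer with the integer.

  step pc=0: ori   $r2, $r2, 5  regs=(0,1,15,15,15)
  step pc=1: beq  $r4, $r3, L6  cond=T  regs=(0,1,15,15,15)
  step pc=2: add  $r3, $r4, $r4  regs=(0,1,15,30,15)
  step pc=6: and  $r1, $r1, $r3  regs=(0,0,15,30,15)
  step pc=7: add  $r1, $r1, $r4  regs=(0,15,15,30,15)
  step pc=8: ori   $r3, $r4, 4  regs=(0,15,15,15,15)

6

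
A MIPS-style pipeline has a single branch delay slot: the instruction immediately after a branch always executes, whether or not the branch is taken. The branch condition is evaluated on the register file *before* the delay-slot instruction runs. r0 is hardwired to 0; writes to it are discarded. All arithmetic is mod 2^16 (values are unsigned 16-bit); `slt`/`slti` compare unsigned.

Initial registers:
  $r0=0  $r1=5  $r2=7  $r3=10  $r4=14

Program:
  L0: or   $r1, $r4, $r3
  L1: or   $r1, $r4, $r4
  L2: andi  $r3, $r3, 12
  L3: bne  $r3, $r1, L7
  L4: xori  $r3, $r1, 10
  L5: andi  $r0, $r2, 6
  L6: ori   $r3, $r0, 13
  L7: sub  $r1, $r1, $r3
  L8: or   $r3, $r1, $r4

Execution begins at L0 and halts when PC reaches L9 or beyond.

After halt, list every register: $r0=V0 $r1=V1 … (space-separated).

$r0=0 $r1=10 $r2=7 $r3=14 $r4=14

  step pc=0: or   $r1, $r4, $r3  regs=(0,14,7,10,14)
  step pc=1: or   $r1, $r4, $r4  regs=(0,14,7,10,14)
  step pc=2: andi  $r3, $r3, 12  regs=(0,14,7,8,14)
  step pc=3: bne  $r3, $r1, L7  cond=T  regs=(0,14,7,8,14)
  step pc=4: xori  $r3, $r1, 10  regs=(0,14,7,4,14)
  step pc=7: sub  $r1, $r1, $r3  regs=(0,10,7,4,14)
  step pc=8: or   $r3, $r1, $r4  regs=(0,10,7,14,14)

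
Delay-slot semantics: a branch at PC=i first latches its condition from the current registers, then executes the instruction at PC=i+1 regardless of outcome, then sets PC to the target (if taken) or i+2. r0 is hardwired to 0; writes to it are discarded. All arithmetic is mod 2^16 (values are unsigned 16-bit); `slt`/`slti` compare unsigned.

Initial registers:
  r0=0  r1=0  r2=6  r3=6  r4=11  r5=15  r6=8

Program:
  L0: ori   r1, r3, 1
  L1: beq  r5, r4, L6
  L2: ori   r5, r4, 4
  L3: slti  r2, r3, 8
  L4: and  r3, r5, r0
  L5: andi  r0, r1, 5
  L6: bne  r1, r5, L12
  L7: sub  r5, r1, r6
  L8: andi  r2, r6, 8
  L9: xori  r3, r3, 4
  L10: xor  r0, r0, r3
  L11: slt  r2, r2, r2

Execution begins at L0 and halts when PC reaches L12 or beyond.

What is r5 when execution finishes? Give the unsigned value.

PC=0  ori   r1, r3, 1        | r0=0 r1=7 r2=6 r3=6 r4=11 r5=15 r6=8
PC=1  beq  r5, r4, L6        | r0=0 r1=7 r2=6 r3=6 r4=11 r5=15 r6=8  [not taken]
PC=2  ori   r5, r4, 4        | r0=0 r1=7 r2=6 r3=6 r4=11 r5=15 r6=8
PC=3  slti  r2, r3, 8        | r0=0 r1=7 r2=1 r3=6 r4=11 r5=15 r6=8
PC=4  and  r3, r5, r0        | r0=0 r1=7 r2=1 r3=0 r4=11 r5=15 r6=8
PC=5  andi  r0, r1, 5        | r0=0 r1=7 r2=1 r3=0 r4=11 r5=15 r6=8
PC=6  bne  r1, r5, L12       | r0=0 r1=7 r2=1 r3=0 r4=11 r5=15 r6=8  [TAKEN]
PC=7  sub  r5, r1, r6        | r0=0 r1=7 r2=1 r3=0 r4=11 r5=65535 r6=8

65535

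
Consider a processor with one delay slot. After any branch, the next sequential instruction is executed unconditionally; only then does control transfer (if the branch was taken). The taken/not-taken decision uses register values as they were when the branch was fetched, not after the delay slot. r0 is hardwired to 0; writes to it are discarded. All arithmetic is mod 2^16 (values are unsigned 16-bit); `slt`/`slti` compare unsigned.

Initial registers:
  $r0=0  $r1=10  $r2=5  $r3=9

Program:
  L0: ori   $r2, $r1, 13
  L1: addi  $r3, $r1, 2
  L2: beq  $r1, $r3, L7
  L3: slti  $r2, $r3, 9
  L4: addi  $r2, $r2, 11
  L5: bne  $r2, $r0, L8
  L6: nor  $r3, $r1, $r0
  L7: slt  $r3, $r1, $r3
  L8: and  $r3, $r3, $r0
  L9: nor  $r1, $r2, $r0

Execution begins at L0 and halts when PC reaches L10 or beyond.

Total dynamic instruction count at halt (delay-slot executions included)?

[0] ori   $r2, $r1, 13  →  {$r0:0, $r1:10, $r2:15, $r3:9}
[1] addi  $r3, $r1, 2  →  {$r0:0, $r1:10, $r2:15, $r3:12}
[2] beq  $r1, $r3, L7  →  {$r0:0, $r1:10, $r2:15, $r3:12}  ⟨branch fallthrough⟩
[3] slti  $r2, $r3, 9  →  {$r0:0, $r1:10, $r2:0, $r3:12}
[4] addi  $r2, $r2, 11  →  {$r0:0, $r1:10, $r2:11, $r3:12}
[5] bne  $r2, $r0, L8  →  {$r0:0, $r1:10, $r2:11, $r3:12}  ⟨branch taken⟩
[6] nor  $r3, $r1, $r0  →  {$r0:0, $r1:10, $r2:11, $r3:65525}
[8] and  $r3, $r3, $r0  →  {$r0:0, $r1:10, $r2:11, $r3:0}
[9] nor  $r1, $r2, $r0  →  {$r0:0, $r1:65524, $r2:11, $r3:0}

9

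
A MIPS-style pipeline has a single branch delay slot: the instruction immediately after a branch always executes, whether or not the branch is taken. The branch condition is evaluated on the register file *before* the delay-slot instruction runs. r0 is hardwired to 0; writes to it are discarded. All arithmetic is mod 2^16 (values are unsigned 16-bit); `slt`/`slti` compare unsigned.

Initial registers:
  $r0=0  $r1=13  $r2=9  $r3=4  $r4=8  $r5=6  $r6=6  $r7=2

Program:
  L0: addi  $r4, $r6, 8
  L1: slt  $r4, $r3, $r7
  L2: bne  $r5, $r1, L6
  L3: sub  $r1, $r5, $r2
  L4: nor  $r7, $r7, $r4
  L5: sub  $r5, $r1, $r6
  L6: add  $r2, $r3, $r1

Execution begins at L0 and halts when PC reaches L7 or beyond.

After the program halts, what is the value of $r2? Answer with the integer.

#0 addi  $r4, $r6, 8 ; 0/13/9/4/14/6/6/2
#1 slt  $r4, $r3, $r7 ; 0/13/9/4/0/6/6/2
#2 bne  $r5, $r1, L6 ; 0/13/9/4/0/6/6/2 ; →target
#3 sub  $r1, $r5, $r2 ; 0/65533/9/4/0/6/6/2
#6 add  $r2, $r3, $r1 ; 0/65533/1/4/0/6/6/2

1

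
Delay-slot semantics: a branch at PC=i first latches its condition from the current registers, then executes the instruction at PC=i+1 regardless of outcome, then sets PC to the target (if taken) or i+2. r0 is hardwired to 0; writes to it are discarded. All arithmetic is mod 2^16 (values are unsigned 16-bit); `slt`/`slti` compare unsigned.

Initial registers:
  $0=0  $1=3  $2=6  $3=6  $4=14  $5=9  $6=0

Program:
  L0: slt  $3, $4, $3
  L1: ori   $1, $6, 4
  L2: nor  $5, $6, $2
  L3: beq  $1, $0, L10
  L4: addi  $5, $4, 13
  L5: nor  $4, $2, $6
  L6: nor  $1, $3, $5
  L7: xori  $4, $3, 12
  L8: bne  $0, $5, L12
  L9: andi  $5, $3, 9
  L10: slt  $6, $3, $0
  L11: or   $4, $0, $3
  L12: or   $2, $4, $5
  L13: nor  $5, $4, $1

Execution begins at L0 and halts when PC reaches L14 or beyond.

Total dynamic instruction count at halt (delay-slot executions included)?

12

  step pc=0: slt  $3, $4, $3  regs=(0,3,6,0,14,9,0)
  step pc=1: ori   $1, $6, 4  regs=(0,4,6,0,14,9,0)
  step pc=2: nor  $5, $6, $2  regs=(0,4,6,0,14,65529,0)
  step pc=3: beq  $1, $0, L10  cond=F  regs=(0,4,6,0,14,65529,0)
  step pc=4: addi  $5, $4, 13  regs=(0,4,6,0,14,27,0)
  step pc=5: nor  $4, $2, $6  regs=(0,4,6,0,65529,27,0)
  step pc=6: nor  $1, $3, $5  regs=(0,65508,6,0,65529,27,0)
  step pc=7: xori  $4, $3, 12  regs=(0,65508,6,0,12,27,0)
  step pc=8: bne  $0, $5, L12  cond=T  regs=(0,65508,6,0,12,27,0)
  step pc=9: andi  $5, $3, 9  regs=(0,65508,6,0,12,0,0)
  step pc=12: or   $2, $4, $5  regs=(0,65508,12,0,12,0,0)
  step pc=13: nor  $5, $4, $1  regs=(0,65508,12,0,12,19,0)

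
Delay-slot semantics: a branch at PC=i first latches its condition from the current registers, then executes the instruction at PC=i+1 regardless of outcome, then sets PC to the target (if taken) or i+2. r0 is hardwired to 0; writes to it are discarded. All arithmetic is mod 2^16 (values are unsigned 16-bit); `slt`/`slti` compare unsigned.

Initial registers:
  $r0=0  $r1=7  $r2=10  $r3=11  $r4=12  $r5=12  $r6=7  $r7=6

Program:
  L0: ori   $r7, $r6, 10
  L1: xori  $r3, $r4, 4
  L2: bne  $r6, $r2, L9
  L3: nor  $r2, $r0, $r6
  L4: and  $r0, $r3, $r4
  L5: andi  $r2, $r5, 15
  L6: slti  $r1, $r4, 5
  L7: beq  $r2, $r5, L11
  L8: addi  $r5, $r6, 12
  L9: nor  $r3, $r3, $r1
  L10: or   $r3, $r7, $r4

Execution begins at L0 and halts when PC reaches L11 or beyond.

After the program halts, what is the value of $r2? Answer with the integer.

#0 ori   $r7, $r6, 10 ; 0/7/10/11/12/12/7/15
#1 xori  $r3, $r4, 4 ; 0/7/10/8/12/12/7/15
#2 bne  $r6, $r2, L9 ; 0/7/10/8/12/12/7/15 ; →target
#3 nor  $r2, $r0, $r6 ; 0/7/65528/8/12/12/7/15
#9 nor  $r3, $r3, $r1 ; 0/7/65528/65520/12/12/7/15
#10 or   $r3, $r7, $r4 ; 0/7/65528/15/12/12/7/15

65528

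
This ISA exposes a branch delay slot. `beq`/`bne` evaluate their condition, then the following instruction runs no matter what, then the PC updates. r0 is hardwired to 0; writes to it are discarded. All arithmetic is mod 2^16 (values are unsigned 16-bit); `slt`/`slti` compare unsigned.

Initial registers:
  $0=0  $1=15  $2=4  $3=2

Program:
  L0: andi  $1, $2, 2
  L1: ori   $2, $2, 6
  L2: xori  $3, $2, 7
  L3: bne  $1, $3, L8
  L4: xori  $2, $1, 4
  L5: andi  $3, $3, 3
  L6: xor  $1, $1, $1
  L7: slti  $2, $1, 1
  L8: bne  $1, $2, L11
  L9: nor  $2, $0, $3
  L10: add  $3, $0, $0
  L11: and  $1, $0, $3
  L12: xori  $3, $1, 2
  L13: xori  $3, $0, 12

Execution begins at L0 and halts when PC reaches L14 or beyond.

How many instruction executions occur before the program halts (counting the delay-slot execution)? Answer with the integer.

10

#0 andi  $1, $2, 2 ; 0/0/4/2
#1 ori   $2, $2, 6 ; 0/0/6/2
#2 xori  $3, $2, 7 ; 0/0/6/1
#3 bne  $1, $3, L8 ; 0/0/6/1 ; →target
#4 xori  $2, $1, 4 ; 0/0/4/1
#8 bne  $1, $2, L11 ; 0/0/4/1 ; →target
#9 nor  $2, $0, $3 ; 0/0/65534/1
#11 and  $1, $0, $3 ; 0/0/65534/1
#12 xori  $3, $1, 2 ; 0/0/65534/2
#13 xori  $3, $0, 12 ; 0/0/65534/12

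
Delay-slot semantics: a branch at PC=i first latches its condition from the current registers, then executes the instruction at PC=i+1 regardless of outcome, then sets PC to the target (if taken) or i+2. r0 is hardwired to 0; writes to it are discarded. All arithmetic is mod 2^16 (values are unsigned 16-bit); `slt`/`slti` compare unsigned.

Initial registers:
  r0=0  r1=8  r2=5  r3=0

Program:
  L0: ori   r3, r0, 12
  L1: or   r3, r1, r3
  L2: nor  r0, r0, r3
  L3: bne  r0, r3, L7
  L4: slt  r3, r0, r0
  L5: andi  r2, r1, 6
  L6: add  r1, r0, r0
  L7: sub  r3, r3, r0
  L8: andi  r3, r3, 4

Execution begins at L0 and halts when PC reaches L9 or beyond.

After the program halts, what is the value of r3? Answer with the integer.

0

  step pc=0: ori   r3, r0, 12  regs=(0,8,5,12)
  step pc=1: or   r3, r1, r3  regs=(0,8,5,12)
  step pc=2: nor  r0, r0, r3  regs=(0,8,5,12)
  step pc=3: bne  r0, r3, L7  cond=T  regs=(0,8,5,12)
  step pc=4: slt  r3, r0, r0  regs=(0,8,5,0)
  step pc=7: sub  r3, r3, r0  regs=(0,8,5,0)
  step pc=8: andi  r3, r3, 4  regs=(0,8,5,0)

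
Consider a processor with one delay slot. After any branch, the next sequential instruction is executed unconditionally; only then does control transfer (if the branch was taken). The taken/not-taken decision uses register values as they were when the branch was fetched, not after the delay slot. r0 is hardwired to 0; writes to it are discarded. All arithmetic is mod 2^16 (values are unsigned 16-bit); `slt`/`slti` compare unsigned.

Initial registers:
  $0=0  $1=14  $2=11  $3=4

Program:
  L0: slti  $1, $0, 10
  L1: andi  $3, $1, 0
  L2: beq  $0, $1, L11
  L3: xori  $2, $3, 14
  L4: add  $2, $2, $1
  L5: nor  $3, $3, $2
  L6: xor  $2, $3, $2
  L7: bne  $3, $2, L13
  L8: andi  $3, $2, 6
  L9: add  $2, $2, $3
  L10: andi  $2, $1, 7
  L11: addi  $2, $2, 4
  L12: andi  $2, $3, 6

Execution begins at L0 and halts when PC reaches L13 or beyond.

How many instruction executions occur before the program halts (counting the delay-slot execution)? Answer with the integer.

9

[0] slti  $1, $0, 10  →  {$0:0, $1:1, $2:11, $3:4}
[1] andi  $3, $1, 0  →  {$0:0, $1:1, $2:11, $3:0}
[2] beq  $0, $1, L11  →  {$0:0, $1:1, $2:11, $3:0}  ⟨branch fallthrough⟩
[3] xori  $2, $3, 14  →  {$0:0, $1:1, $2:14, $3:0}
[4] add  $2, $2, $1  →  {$0:0, $1:1, $2:15, $3:0}
[5] nor  $3, $3, $2  →  {$0:0, $1:1, $2:15, $3:65520}
[6] xor  $2, $3, $2  →  {$0:0, $1:1, $2:65535, $3:65520}
[7] bne  $3, $2, L13  →  {$0:0, $1:1, $2:65535, $3:65520}  ⟨branch taken⟩
[8] andi  $3, $2, 6  →  {$0:0, $1:1, $2:65535, $3:6}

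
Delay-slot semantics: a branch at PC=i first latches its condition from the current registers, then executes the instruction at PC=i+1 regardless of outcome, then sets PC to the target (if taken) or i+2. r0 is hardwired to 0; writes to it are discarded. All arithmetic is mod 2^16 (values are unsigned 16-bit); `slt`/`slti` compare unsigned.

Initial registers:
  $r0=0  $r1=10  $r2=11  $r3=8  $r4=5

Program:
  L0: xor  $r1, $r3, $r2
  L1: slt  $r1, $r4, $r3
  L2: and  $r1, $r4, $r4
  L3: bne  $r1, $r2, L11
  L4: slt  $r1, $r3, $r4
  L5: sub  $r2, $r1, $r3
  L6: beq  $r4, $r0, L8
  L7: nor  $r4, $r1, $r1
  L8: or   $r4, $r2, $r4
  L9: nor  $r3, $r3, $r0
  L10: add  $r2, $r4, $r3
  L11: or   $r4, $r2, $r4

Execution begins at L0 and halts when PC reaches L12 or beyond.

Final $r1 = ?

#0 xor  $r1, $r3, $r2 ; 0/3/11/8/5
#1 slt  $r1, $r4, $r3 ; 0/1/11/8/5
#2 and  $r1, $r4, $r4 ; 0/5/11/8/5
#3 bne  $r1, $r2, L11 ; 0/5/11/8/5 ; →target
#4 slt  $r1, $r3, $r4 ; 0/0/11/8/5
#11 or   $r4, $r2, $r4 ; 0/0/11/8/15

0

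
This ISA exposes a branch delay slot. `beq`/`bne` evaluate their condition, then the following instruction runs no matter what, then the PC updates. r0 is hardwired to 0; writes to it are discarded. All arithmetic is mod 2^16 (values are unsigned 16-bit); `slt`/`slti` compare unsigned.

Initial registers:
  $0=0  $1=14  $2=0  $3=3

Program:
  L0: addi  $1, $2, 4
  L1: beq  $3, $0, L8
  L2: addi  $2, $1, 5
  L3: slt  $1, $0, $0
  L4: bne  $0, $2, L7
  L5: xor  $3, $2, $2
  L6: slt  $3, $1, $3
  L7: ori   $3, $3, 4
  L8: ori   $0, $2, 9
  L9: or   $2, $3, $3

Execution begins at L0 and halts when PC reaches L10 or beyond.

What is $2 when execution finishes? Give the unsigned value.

PC=0  addi  $1, $2, 4        | $0=0 $1=4 $2=0 $3=3
PC=1  beq  $3, $0, L8        | $0=0 $1=4 $2=0 $3=3  [not taken]
PC=2  addi  $2, $1, 5        | $0=0 $1=4 $2=9 $3=3
PC=3  slt  $1, $0, $0        | $0=0 $1=0 $2=9 $3=3
PC=4  bne  $0, $2, L7        | $0=0 $1=0 $2=9 $3=3  [TAKEN]
PC=5  xor  $3, $2, $2        | $0=0 $1=0 $2=9 $3=0
PC=7  ori   $3, $3, 4        | $0=0 $1=0 $2=9 $3=4
PC=8  ori   $0, $2, 9        | $0=0 $1=0 $2=9 $3=4
PC=9  or   $2, $3, $3        | $0=0 $1=0 $2=4 $3=4

4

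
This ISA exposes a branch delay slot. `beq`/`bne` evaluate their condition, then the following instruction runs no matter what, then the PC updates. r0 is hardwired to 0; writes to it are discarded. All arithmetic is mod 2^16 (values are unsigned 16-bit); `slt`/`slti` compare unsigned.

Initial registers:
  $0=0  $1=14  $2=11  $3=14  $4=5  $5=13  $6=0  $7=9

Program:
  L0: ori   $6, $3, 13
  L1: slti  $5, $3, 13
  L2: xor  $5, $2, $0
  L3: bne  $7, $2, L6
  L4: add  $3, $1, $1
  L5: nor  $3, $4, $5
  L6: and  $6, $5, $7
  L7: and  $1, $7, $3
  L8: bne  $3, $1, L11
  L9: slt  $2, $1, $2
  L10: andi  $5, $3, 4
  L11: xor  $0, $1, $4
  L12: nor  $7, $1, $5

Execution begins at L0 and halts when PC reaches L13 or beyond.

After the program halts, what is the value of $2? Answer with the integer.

[0] ori   $6, $3, 13  →  {$0:0, $1:14, $2:11, $3:14, $4:5, $5:13, $6:15, $7:9}
[1] slti  $5, $3, 13  →  {$0:0, $1:14, $2:11, $3:14, $4:5, $5:0, $6:15, $7:9}
[2] xor  $5, $2, $0  →  {$0:0, $1:14, $2:11, $3:14, $4:5, $5:11, $6:15, $7:9}
[3] bne  $7, $2, L6  →  {$0:0, $1:14, $2:11, $3:14, $4:5, $5:11, $6:15, $7:9}  ⟨branch taken⟩
[4] add  $3, $1, $1  →  {$0:0, $1:14, $2:11, $3:28, $4:5, $5:11, $6:15, $7:9}
[6] and  $6, $5, $7  →  {$0:0, $1:14, $2:11, $3:28, $4:5, $5:11, $6:9, $7:9}
[7] and  $1, $7, $3  →  {$0:0, $1:8, $2:11, $3:28, $4:5, $5:11, $6:9, $7:9}
[8] bne  $3, $1, L11  →  {$0:0, $1:8, $2:11, $3:28, $4:5, $5:11, $6:9, $7:9}  ⟨branch taken⟩
[9] slt  $2, $1, $2  →  {$0:0, $1:8, $2:1, $3:28, $4:5, $5:11, $6:9, $7:9}
[11] xor  $0, $1, $4  →  {$0:0, $1:8, $2:1, $3:28, $4:5, $5:11, $6:9, $7:9}
[12] nor  $7, $1, $5  →  {$0:0, $1:8, $2:1, $3:28, $4:5, $5:11, $6:9, $7:65524}

1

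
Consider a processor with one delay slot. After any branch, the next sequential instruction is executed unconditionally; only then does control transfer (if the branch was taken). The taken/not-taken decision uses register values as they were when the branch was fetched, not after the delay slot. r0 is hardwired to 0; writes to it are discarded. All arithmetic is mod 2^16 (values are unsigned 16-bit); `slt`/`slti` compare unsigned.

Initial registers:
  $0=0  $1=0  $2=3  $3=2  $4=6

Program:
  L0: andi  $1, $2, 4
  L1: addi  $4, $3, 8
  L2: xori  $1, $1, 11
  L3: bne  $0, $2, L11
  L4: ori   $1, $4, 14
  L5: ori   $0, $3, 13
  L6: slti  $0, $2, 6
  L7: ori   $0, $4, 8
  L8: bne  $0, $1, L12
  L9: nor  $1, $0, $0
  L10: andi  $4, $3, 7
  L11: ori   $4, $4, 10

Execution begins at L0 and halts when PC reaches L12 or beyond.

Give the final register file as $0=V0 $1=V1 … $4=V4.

$0=0 $1=14 $2=3 $3=2 $4=10

#0 andi  $1, $2, 4 ; 0/0/3/2/6
#1 addi  $4, $3, 8 ; 0/0/3/2/10
#2 xori  $1, $1, 11 ; 0/11/3/2/10
#3 bne  $0, $2, L11 ; 0/11/3/2/10 ; →target
#4 ori   $1, $4, 14 ; 0/14/3/2/10
#11 ori   $4, $4, 10 ; 0/14/3/2/10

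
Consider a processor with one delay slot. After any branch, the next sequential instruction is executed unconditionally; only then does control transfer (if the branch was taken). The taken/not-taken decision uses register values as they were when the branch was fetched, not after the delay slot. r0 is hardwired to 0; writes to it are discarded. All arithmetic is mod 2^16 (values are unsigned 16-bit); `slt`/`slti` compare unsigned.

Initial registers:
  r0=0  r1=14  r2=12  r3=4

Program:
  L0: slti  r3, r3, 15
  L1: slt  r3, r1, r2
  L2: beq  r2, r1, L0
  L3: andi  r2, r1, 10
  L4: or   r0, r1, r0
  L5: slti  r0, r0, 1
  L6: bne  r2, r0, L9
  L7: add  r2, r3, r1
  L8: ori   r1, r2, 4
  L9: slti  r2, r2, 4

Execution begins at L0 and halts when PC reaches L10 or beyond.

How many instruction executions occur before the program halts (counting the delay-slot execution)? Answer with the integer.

PC=0  slti  r3, r3, 15       | r0=0 r1=14 r2=12 r3=1
PC=1  slt  r3, r1, r2        | r0=0 r1=14 r2=12 r3=0
PC=2  beq  r2, r1, L0        | r0=0 r1=14 r2=12 r3=0  [not taken]
PC=3  andi  r2, r1, 10       | r0=0 r1=14 r2=10 r3=0
PC=4  or   r0, r1, r0        | r0=0 r1=14 r2=10 r3=0
PC=5  slti  r0, r0, 1        | r0=0 r1=14 r2=10 r3=0
PC=6  bne  r2, r0, L9        | r0=0 r1=14 r2=10 r3=0  [TAKEN]
PC=7  add  r2, r3, r1        | r0=0 r1=14 r2=14 r3=0
PC=9  slti  r2, r2, 4        | r0=0 r1=14 r2=0 r3=0

9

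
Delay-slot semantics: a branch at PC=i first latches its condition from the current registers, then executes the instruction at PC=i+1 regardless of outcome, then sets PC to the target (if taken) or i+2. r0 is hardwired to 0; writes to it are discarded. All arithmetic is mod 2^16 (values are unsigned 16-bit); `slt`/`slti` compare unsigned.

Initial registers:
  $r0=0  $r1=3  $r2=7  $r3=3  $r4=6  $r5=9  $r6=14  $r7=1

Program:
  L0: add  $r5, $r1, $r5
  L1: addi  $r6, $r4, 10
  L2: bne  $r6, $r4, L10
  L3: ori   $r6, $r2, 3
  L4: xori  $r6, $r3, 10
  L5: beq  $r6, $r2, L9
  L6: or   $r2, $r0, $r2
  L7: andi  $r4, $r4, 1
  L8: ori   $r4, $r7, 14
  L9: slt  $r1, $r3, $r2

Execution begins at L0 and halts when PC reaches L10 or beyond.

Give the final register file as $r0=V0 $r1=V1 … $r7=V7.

$r0=0 $r1=3 $r2=7 $r3=3 $r4=6 $r5=12 $r6=7 $r7=1

PC=0  add  $r5, $r1, $r5     | $r0=0 $r1=3 $r2=7 $r3=3 $r4=6 $r5=12 $r6=14 $r7=1
PC=1  addi  $r6, $r4, 10     | $r0=0 $r1=3 $r2=7 $r3=3 $r4=6 $r5=12 $r6=16 $r7=1
PC=2  bne  $r6, $r4, L10     | $r0=0 $r1=3 $r2=7 $r3=3 $r4=6 $r5=12 $r6=16 $r7=1  [TAKEN]
PC=3  ori   $r6, $r2, 3      | $r0=0 $r1=3 $r2=7 $r3=3 $r4=6 $r5=12 $r6=7 $r7=1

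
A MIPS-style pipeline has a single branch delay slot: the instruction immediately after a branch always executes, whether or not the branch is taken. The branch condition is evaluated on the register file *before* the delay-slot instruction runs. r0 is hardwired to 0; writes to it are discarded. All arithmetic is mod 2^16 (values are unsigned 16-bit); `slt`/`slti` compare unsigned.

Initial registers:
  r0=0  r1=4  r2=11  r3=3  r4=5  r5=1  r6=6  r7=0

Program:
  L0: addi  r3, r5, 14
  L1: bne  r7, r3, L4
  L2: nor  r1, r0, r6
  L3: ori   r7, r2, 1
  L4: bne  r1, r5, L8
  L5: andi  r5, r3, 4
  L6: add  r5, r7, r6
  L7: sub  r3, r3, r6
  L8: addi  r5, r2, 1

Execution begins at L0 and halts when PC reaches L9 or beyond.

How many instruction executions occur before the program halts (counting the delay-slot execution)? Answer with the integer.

6

PC=0  addi  r3, r5, 14       | r0=0 r1=4 r2=11 r3=15 r4=5 r5=1 r6=6 r7=0
PC=1  bne  r7, r3, L4        | r0=0 r1=4 r2=11 r3=15 r4=5 r5=1 r6=6 r7=0  [TAKEN]
PC=2  nor  r1, r0, r6        | r0=0 r1=65529 r2=11 r3=15 r4=5 r5=1 r6=6 r7=0
PC=4  bne  r1, r5, L8        | r0=0 r1=65529 r2=11 r3=15 r4=5 r5=1 r6=6 r7=0  [TAKEN]
PC=5  andi  r5, r3, 4        | r0=0 r1=65529 r2=11 r3=15 r4=5 r5=4 r6=6 r7=0
PC=8  addi  r5, r2, 1        | r0=0 r1=65529 r2=11 r3=15 r4=5 r5=12 r6=6 r7=0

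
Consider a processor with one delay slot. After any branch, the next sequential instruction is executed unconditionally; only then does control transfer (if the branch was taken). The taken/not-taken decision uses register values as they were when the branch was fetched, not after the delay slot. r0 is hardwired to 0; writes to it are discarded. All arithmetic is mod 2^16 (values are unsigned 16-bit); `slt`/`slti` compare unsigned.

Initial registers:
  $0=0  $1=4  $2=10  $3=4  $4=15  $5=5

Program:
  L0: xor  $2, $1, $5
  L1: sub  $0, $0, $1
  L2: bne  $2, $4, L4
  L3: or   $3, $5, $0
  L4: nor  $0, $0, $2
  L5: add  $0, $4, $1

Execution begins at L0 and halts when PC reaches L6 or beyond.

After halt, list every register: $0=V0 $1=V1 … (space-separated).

$0=0 $1=4 $2=1 $3=5 $4=15 $5=5

[0] xor  $2, $1, $5  →  {$0:0, $1:4, $2:1, $3:4, $4:15, $5:5}
[1] sub  $0, $0, $1  →  {$0:0, $1:4, $2:1, $3:4, $4:15, $5:5}
[2] bne  $2, $4, L4  →  {$0:0, $1:4, $2:1, $3:4, $4:15, $5:5}  ⟨branch taken⟩
[3] or   $3, $5, $0  →  {$0:0, $1:4, $2:1, $3:5, $4:15, $5:5}
[4] nor  $0, $0, $2  →  {$0:0, $1:4, $2:1, $3:5, $4:15, $5:5}
[5] add  $0, $4, $1  →  {$0:0, $1:4, $2:1, $3:5, $4:15, $5:5}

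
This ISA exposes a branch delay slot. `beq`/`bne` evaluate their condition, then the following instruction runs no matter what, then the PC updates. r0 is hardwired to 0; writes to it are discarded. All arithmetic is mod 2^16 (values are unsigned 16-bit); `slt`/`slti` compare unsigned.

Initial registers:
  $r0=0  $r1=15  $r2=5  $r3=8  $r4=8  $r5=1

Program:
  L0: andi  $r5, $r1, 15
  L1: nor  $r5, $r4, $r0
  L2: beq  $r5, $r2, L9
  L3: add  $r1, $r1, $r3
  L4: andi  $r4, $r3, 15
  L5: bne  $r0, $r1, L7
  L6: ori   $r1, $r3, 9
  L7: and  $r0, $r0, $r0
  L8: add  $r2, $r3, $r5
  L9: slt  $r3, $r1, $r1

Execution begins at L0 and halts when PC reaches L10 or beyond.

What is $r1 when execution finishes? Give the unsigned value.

9

PC=0  andi  $r5, $r1, 15     | $r0=0 $r1=15 $r2=5 $r3=8 $r4=8 $r5=15
PC=1  nor  $r5, $r4, $r0     | $r0=0 $r1=15 $r2=5 $r3=8 $r4=8 $r5=65527
PC=2  beq  $r5, $r2, L9      | $r0=0 $r1=15 $r2=5 $r3=8 $r4=8 $r5=65527  [not taken]
PC=3  add  $r1, $r1, $r3     | $r0=0 $r1=23 $r2=5 $r3=8 $r4=8 $r5=65527
PC=4  andi  $r4, $r3, 15     | $r0=0 $r1=23 $r2=5 $r3=8 $r4=8 $r5=65527
PC=5  bne  $r0, $r1, L7      | $r0=0 $r1=23 $r2=5 $r3=8 $r4=8 $r5=65527  [TAKEN]
PC=6  ori   $r1, $r3, 9      | $r0=0 $r1=9 $r2=5 $r3=8 $r4=8 $r5=65527
PC=7  and  $r0, $r0, $r0     | $r0=0 $r1=9 $r2=5 $r3=8 $r4=8 $r5=65527
PC=8  add  $r2, $r3, $r5     | $r0=0 $r1=9 $r2=65535 $r3=8 $r4=8 $r5=65527
PC=9  slt  $r3, $r1, $r1     | $r0=0 $r1=9 $r2=65535 $r3=0 $r4=8 $r5=65527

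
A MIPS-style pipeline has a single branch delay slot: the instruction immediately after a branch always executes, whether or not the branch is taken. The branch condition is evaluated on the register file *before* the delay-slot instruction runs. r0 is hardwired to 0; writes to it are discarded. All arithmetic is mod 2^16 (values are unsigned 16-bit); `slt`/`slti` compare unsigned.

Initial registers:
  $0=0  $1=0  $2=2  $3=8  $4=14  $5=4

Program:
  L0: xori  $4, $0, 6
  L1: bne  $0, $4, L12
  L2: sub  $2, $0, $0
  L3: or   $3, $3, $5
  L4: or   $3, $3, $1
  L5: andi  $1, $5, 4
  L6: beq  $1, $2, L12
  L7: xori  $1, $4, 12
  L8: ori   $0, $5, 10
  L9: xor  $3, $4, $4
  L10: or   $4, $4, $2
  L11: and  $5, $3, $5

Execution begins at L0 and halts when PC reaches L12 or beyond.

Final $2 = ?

0

#0 xori  $4, $0, 6 ; 0/0/2/8/6/4
#1 bne  $0, $4, L12 ; 0/0/2/8/6/4 ; →target
#2 sub  $2, $0, $0 ; 0/0/0/8/6/4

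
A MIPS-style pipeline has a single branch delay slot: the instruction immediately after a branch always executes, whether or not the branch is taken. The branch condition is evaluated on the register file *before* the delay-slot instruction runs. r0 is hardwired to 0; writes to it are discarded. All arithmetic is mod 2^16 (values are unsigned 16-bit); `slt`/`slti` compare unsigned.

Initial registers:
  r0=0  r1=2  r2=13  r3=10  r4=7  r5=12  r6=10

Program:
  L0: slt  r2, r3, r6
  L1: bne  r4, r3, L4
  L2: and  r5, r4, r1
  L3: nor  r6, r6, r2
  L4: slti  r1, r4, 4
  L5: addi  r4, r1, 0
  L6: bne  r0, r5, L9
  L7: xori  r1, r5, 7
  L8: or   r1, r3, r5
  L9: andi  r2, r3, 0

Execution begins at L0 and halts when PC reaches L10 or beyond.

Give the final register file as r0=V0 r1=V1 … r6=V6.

PC=0  slt  r2, r3, r6        | r0=0 r1=2 r2=0 r3=10 r4=7 r5=12 r6=10
PC=1  bne  r4, r3, L4        | r0=0 r1=2 r2=0 r3=10 r4=7 r5=12 r6=10  [TAKEN]
PC=2  and  r5, r4, r1        | r0=0 r1=2 r2=0 r3=10 r4=7 r5=2 r6=10
PC=4  slti  r1, r4, 4        | r0=0 r1=0 r2=0 r3=10 r4=7 r5=2 r6=10
PC=5  addi  r4, r1, 0        | r0=0 r1=0 r2=0 r3=10 r4=0 r5=2 r6=10
PC=6  bne  r0, r5, L9        | r0=0 r1=0 r2=0 r3=10 r4=0 r5=2 r6=10  [TAKEN]
PC=7  xori  r1, r5, 7        | r0=0 r1=5 r2=0 r3=10 r4=0 r5=2 r6=10
PC=9  andi  r2, r3, 0        | r0=0 r1=5 r2=0 r3=10 r4=0 r5=2 r6=10

r0=0 r1=5 r2=0 r3=10 r4=0 r5=2 r6=10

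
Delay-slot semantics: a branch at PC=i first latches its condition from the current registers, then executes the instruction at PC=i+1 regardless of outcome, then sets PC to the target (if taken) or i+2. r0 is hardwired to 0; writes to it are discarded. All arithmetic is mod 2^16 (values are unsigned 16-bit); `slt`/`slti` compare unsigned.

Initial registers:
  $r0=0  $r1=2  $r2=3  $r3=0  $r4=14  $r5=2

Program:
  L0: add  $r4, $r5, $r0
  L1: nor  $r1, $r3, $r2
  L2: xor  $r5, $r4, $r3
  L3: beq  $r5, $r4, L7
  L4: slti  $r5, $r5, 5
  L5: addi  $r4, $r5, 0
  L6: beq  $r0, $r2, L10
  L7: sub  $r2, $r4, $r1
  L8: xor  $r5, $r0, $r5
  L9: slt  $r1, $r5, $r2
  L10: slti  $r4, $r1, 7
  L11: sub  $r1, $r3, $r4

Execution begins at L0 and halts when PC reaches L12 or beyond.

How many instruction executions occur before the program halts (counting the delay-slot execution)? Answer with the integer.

10

PC=0  add  $r4, $r5, $r0     | $r0=0 $r1=2 $r2=3 $r3=0 $r4=2 $r5=2
PC=1  nor  $r1, $r3, $r2     | $r0=0 $r1=65532 $r2=3 $r3=0 $r4=2 $r5=2
PC=2  xor  $r5, $r4, $r3     | $r0=0 $r1=65532 $r2=3 $r3=0 $r4=2 $r5=2
PC=3  beq  $r5, $r4, L7      | $r0=0 $r1=65532 $r2=3 $r3=0 $r4=2 $r5=2  [TAKEN]
PC=4  slti  $r5, $r5, 5      | $r0=0 $r1=65532 $r2=3 $r3=0 $r4=2 $r5=1
PC=7  sub  $r2, $r4, $r1     | $r0=0 $r1=65532 $r2=6 $r3=0 $r4=2 $r5=1
PC=8  xor  $r5, $r0, $r5     | $r0=0 $r1=65532 $r2=6 $r3=0 $r4=2 $r5=1
PC=9  slt  $r1, $r5, $r2     | $r0=0 $r1=1 $r2=6 $r3=0 $r4=2 $r5=1
PC=10 slti  $r4, $r1, 7      | $r0=0 $r1=1 $r2=6 $r3=0 $r4=1 $r5=1
PC=11 sub  $r1, $r3, $r4     | $r0=0 $r1=65535 $r2=6 $r3=0 $r4=1 $r5=1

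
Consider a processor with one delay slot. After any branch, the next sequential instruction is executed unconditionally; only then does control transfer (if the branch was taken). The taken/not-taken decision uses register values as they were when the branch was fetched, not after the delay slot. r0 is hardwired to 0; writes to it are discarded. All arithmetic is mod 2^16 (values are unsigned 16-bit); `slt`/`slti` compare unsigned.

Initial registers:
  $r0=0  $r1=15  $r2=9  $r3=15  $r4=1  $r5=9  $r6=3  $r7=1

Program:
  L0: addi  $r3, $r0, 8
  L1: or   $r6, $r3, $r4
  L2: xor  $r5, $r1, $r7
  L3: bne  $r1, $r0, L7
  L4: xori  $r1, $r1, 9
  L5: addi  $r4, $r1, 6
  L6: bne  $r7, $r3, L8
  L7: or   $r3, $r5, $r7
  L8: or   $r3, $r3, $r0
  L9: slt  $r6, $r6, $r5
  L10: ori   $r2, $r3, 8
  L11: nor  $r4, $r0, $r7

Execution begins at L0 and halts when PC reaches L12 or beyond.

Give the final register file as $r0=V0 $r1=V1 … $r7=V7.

[0] addi  $r3, $r0, 8  →  {$r0:0, $r1:15, $r2:9, $r3:8, $r4:1, $r5:9, $r6:3, $r7:1}
[1] or   $r6, $r3, $r4  →  {$r0:0, $r1:15, $r2:9, $r3:8, $r4:1, $r5:9, $r6:9, $r7:1}
[2] xor  $r5, $r1, $r7  →  {$r0:0, $r1:15, $r2:9, $r3:8, $r4:1, $r5:14, $r6:9, $r7:1}
[3] bne  $r1, $r0, L7  →  {$r0:0, $r1:15, $r2:9, $r3:8, $r4:1, $r5:14, $r6:9, $r7:1}  ⟨branch taken⟩
[4] xori  $r1, $r1, 9  →  {$r0:0, $r1:6, $r2:9, $r3:8, $r4:1, $r5:14, $r6:9, $r7:1}
[7] or   $r3, $r5, $r7  →  {$r0:0, $r1:6, $r2:9, $r3:15, $r4:1, $r5:14, $r6:9, $r7:1}
[8] or   $r3, $r3, $r0  →  {$r0:0, $r1:6, $r2:9, $r3:15, $r4:1, $r5:14, $r6:9, $r7:1}
[9] slt  $r6, $r6, $r5  →  {$r0:0, $r1:6, $r2:9, $r3:15, $r4:1, $r5:14, $r6:1, $r7:1}
[10] ori   $r2, $r3, 8  →  {$r0:0, $r1:6, $r2:15, $r3:15, $r4:1, $r5:14, $r6:1, $r7:1}
[11] nor  $r4, $r0, $r7  →  {$r0:0, $r1:6, $r2:15, $r3:15, $r4:65534, $r5:14, $r6:1, $r7:1}

$r0=0 $r1=6 $r2=15 $r3=15 $r4=65534 $r5=14 $r6=1 $r7=1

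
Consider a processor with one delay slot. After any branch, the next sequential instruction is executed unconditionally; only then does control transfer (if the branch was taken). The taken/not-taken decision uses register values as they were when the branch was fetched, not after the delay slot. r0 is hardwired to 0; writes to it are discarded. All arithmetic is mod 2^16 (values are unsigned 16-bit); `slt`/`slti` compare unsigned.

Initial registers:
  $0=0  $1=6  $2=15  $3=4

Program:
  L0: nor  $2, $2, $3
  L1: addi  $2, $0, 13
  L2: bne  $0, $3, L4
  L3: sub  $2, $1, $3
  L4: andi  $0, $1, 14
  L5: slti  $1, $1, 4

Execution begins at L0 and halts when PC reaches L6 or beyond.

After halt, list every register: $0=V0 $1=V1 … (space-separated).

#0 nor  $2, $2, $3 ; 0/6/65520/4
#1 addi  $2, $0, 13 ; 0/6/13/4
#2 bne  $0, $3, L4 ; 0/6/13/4 ; →target
#3 sub  $2, $1, $3 ; 0/6/2/4
#4 andi  $0, $1, 14 ; 0/6/2/4
#5 slti  $1, $1, 4 ; 0/0/2/4

$0=0 $1=0 $2=2 $3=4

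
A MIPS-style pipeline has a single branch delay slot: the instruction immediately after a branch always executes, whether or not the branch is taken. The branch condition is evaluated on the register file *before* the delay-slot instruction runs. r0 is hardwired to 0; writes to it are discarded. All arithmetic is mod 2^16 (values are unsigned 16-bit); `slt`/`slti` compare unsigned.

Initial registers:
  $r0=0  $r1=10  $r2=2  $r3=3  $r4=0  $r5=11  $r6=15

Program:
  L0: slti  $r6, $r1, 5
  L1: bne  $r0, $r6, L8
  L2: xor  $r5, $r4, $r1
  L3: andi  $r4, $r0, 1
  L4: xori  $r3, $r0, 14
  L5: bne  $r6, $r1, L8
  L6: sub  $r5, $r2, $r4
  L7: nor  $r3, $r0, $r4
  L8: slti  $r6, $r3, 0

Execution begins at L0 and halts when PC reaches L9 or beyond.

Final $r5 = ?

#0 slti  $r6, $r1, 5 ; 0/10/2/3/0/11/0
#1 bne  $r0, $r6, L8 ; 0/10/2/3/0/11/0 ; →fallthru
#2 xor  $r5, $r4, $r1 ; 0/10/2/3/0/10/0
#3 andi  $r4, $r0, 1 ; 0/10/2/3/0/10/0
#4 xori  $r3, $r0, 14 ; 0/10/2/14/0/10/0
#5 bne  $r6, $r1, L8 ; 0/10/2/14/0/10/0 ; →target
#6 sub  $r5, $r2, $r4 ; 0/10/2/14/0/2/0
#8 slti  $r6, $r3, 0 ; 0/10/2/14/0/2/0

2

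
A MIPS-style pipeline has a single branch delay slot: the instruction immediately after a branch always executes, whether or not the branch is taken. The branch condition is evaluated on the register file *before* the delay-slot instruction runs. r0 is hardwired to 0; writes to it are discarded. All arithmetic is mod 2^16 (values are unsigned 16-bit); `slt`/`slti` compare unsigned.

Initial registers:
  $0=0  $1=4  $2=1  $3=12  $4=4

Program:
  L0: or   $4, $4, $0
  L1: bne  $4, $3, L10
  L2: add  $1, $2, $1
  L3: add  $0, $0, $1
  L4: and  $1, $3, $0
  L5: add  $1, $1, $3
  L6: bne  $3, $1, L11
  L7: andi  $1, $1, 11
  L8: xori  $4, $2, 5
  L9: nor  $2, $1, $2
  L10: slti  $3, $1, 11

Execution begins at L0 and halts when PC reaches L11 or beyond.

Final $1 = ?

5

PC=0  or   $4, $4, $0        | $0=0 $1=4 $2=1 $3=12 $4=4
PC=1  bne  $4, $3, L10       | $0=0 $1=4 $2=1 $3=12 $4=4  [TAKEN]
PC=2  add  $1, $2, $1        | $0=0 $1=5 $2=1 $3=12 $4=4
PC=10 slti  $3, $1, 11       | $0=0 $1=5 $2=1 $3=1 $4=4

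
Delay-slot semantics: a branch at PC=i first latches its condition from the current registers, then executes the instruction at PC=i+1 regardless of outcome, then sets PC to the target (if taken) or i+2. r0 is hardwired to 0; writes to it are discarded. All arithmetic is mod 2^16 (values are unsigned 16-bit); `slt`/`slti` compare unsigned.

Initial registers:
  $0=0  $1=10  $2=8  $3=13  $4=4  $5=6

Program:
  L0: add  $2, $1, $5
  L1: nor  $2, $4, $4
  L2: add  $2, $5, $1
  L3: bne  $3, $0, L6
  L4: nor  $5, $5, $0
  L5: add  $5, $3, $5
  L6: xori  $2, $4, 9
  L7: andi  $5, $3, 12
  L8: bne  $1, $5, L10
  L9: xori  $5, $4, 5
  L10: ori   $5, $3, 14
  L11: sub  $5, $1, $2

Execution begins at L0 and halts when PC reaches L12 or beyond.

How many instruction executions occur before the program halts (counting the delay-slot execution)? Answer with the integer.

11

  step pc=0: add  $2, $1, $5  regs=(0,10,16,13,4,6)
  step pc=1: nor  $2, $4, $4  regs=(0,10,65531,13,4,6)
  step pc=2: add  $2, $5, $1  regs=(0,10,16,13,4,6)
  step pc=3: bne  $3, $0, L6  cond=T  regs=(0,10,16,13,4,6)
  step pc=4: nor  $5, $5, $0  regs=(0,10,16,13,4,65529)
  step pc=6: xori  $2, $4, 9  regs=(0,10,13,13,4,65529)
  step pc=7: andi  $5, $3, 12  regs=(0,10,13,13,4,12)
  step pc=8: bne  $1, $5, L10  cond=T  regs=(0,10,13,13,4,12)
  step pc=9: xori  $5, $4, 5  regs=(0,10,13,13,4,1)
  step pc=10: ori   $5, $3, 14  regs=(0,10,13,13,4,15)
  step pc=11: sub  $5, $1, $2  regs=(0,10,13,13,4,65533)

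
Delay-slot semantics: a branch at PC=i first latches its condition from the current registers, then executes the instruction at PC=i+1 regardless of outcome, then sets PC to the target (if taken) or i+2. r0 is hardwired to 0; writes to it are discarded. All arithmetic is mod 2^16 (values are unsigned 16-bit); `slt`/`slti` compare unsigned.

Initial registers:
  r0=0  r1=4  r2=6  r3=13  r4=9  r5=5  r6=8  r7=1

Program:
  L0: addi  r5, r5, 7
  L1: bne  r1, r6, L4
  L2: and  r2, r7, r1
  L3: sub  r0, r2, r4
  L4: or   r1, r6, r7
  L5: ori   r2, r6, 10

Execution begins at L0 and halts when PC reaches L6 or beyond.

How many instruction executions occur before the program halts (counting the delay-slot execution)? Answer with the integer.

PC=0  addi  r5, r5, 7        | r0=0 r1=4 r2=6 r3=13 r4=9 r5=12 r6=8 r7=1
PC=1  bne  r1, r6, L4        | r0=0 r1=4 r2=6 r3=13 r4=9 r5=12 r6=8 r7=1  [TAKEN]
PC=2  and  r2, r7, r1        | r0=0 r1=4 r2=0 r3=13 r4=9 r5=12 r6=8 r7=1
PC=4  or   r1, r6, r7        | r0=0 r1=9 r2=0 r3=13 r4=9 r5=12 r6=8 r7=1
PC=5  ori   r2, r6, 10       | r0=0 r1=9 r2=10 r3=13 r4=9 r5=12 r6=8 r7=1

5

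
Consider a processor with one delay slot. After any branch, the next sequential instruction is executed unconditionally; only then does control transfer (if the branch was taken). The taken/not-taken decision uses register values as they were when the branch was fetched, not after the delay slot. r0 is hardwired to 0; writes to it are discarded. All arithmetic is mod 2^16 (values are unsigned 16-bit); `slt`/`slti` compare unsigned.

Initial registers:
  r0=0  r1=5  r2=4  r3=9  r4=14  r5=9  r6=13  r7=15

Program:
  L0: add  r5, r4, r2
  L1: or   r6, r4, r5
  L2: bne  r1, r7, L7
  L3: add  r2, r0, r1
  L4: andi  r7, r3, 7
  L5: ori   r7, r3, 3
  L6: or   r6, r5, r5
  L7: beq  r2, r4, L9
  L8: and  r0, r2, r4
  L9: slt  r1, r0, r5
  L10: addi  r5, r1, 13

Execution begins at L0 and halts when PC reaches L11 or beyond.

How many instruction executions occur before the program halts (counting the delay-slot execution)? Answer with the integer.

#0 add  r5, r4, r2 ; 0/5/4/9/14/18/13/15
#1 or   r6, r4, r5 ; 0/5/4/9/14/18/30/15
#2 bne  r1, r7, L7 ; 0/5/4/9/14/18/30/15 ; →target
#3 add  r2, r0, r1 ; 0/5/5/9/14/18/30/15
#7 beq  r2, r4, L9 ; 0/5/5/9/14/18/30/15 ; →fallthru
#8 and  r0, r2, r4 ; 0/5/5/9/14/18/30/15
#9 slt  r1, r0, r5 ; 0/1/5/9/14/18/30/15
#10 addi  r5, r1, 13 ; 0/1/5/9/14/14/30/15

8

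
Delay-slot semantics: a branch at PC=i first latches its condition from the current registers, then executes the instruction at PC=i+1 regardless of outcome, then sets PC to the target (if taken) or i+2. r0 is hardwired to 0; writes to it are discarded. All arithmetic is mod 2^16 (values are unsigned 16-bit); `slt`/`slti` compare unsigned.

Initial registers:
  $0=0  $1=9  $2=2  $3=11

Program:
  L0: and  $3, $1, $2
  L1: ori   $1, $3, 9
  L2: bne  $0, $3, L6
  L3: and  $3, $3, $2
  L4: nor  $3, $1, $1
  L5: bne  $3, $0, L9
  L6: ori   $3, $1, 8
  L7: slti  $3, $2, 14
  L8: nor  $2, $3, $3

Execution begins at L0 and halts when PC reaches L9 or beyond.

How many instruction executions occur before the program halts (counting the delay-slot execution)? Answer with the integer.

7

[0] and  $3, $1, $2  →  {$0:0, $1:9, $2:2, $3:0}
[1] ori   $1, $3, 9  →  {$0:0, $1:9, $2:2, $3:0}
[2] bne  $0, $3, L6  →  {$0:0, $1:9, $2:2, $3:0}  ⟨branch fallthrough⟩
[3] and  $3, $3, $2  →  {$0:0, $1:9, $2:2, $3:0}
[4] nor  $3, $1, $1  →  {$0:0, $1:9, $2:2, $3:65526}
[5] bne  $3, $0, L9  →  {$0:0, $1:9, $2:2, $3:65526}  ⟨branch taken⟩
[6] ori   $3, $1, 8  →  {$0:0, $1:9, $2:2, $3:9}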